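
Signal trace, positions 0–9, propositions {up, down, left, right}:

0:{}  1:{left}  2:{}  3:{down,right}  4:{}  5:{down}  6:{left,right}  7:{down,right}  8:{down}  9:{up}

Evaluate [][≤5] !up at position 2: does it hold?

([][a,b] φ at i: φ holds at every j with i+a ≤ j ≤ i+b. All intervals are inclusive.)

Yes

Check !up at every j in [2,7]:
  j=2: true
  j=3: true
  j=4: true
  j=5: true
  j=6: true
  j=7: true
All positions satisfy it → formula holds.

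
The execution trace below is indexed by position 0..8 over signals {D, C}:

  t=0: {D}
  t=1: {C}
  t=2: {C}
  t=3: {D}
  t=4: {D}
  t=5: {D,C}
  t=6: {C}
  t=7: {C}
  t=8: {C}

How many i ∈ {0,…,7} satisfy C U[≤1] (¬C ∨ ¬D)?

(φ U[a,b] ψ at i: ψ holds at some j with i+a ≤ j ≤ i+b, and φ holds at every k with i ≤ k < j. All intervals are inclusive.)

8

Evaluate at each i in [0,7]:
  i=0: ✓ (rhs at j=0)
  i=1: ✓ (rhs at j=1)
  i=2: ✓ (rhs at j=2)
  i=3: ✓ (rhs at j=3)
  i=4: ✓ (rhs at j=4)
  i=5: ✓ (rhs at j=6; lhs holds on [5,5])
  i=6: ✓ (rhs at j=6)
  i=7: ✓ (rhs at j=7)
Positions where it holds: {0, 1, 2, 3, 4, 5, 6, 7} → 8.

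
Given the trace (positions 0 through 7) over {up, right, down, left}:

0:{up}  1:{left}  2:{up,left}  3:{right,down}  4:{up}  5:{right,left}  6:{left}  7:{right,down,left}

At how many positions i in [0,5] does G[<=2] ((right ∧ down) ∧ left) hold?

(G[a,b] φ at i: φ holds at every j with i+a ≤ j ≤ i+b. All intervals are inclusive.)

Evaluate at each i in [0,5]:
  i=0: ✗ (fails at j=0)
  i=1: ✗ (fails at j=1)
  i=2: ✗ (fails at j=2)
  i=3: ✗ (fails at j=3)
  i=4: ✗ (fails at j=4)
  i=5: ✗ (fails at j=5)
Positions where it holds: {} → 0.

0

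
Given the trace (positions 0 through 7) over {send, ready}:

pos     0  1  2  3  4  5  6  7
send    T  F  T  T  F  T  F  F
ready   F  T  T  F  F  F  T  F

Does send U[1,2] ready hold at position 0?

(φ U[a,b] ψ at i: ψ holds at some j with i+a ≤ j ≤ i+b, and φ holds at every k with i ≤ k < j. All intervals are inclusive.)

Need some j in [1,2] with ready, and send at every k in [0,j-1].
  j=1: ready holds; send holds at every k in [0,0] → satisfied.

True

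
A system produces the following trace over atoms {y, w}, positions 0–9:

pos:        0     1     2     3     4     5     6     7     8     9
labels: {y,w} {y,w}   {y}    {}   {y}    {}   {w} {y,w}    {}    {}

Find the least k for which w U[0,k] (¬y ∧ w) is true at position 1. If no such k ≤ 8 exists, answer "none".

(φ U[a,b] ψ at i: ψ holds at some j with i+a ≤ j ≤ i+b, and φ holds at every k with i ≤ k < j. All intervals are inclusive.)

Need earliest j ≥ 1 with (¬y ∧ w), and w at every k in [1,j-1].
  j=1: rhs fails.
  j=2: rhs fails.
  j=3: rhs fails.
  j=4: rhs fails.
  j=5: rhs fails.
  j=6: rhs holds but lhs fails at k=2.
  j=7: rhs fails.
  j=8: rhs fails.
  j=9: rhs fails.
No witness within the range → none.

none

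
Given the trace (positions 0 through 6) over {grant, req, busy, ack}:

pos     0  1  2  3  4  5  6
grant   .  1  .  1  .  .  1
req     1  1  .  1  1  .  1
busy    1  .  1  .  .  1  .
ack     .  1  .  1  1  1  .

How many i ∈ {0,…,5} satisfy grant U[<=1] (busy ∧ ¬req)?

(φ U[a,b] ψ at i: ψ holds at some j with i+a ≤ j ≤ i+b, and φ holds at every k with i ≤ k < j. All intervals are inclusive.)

Evaluate at each i in [0,5]:
  i=0: ✗ (no rhs in [0,1])
  i=1: ✓ (rhs at j=2; lhs holds on [1,1])
  i=2: ✓ (rhs at j=2)
  i=3: ✗ (no rhs in [3,4])
  i=4: ✗ (lhs fails at k=4 before rhs at j=5)
  i=5: ✓ (rhs at j=5)
Positions where it holds: {1, 2, 5} → 3.

3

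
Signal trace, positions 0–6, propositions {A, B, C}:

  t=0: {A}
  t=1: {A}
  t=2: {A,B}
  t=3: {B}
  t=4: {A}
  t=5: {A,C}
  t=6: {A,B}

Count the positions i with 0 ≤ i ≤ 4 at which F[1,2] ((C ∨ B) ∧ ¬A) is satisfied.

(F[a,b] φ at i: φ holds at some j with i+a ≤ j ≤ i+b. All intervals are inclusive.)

Evaluate at each i in [0,4]:
  i=0: ✗ (none in [1,2])
  i=1: ✓ (witness j=3)
  i=2: ✓ (witness j=3)
  i=3: ✗ (none in [4,5])
  i=4: ✗ (none in [5,6])
Positions where it holds: {1, 2} → 2.

2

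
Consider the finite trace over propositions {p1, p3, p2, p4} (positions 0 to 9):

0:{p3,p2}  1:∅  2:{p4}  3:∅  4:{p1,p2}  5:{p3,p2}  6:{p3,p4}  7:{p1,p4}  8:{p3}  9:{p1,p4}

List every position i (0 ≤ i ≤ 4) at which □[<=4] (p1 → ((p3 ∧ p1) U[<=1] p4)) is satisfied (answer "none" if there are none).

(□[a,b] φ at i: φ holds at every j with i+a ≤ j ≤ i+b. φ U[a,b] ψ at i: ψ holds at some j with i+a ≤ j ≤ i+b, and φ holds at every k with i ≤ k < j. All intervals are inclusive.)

Evaluate at each i in [0,4]:
  i=0: ✗ (fails at j=4)
  i=1: ✗ (fails at j=4)
  i=2: ✗ (fails at j=4)
  i=3: ✗ (fails at j=4)
  i=4: ✗ (fails at j=4)

none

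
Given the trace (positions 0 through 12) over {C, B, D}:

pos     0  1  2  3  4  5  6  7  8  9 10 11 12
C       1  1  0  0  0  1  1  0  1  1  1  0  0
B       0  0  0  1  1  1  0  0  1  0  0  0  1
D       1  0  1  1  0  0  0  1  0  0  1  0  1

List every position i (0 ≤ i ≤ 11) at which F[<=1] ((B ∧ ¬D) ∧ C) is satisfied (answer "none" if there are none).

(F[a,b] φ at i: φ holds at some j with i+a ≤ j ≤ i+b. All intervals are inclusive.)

4, 5, 7, 8

Evaluate at each i in [0,11]:
  i=0: ✗ (none in [0,1])
  i=1: ✗ (none in [1,2])
  i=2: ✗ (none in [2,3])
  i=3: ✗ (none in [3,4])
  i=4: ✓ (witness j=5)
  i=5: ✓ (witness j=5)
  i=6: ✗ (none in [6,7])
  i=7: ✓ (witness j=8)
  i=8: ✓ (witness j=8)
  i=9: ✗ (none in [9,10])
  i=10: ✗ (none in [10,11])
  i=11: ✗ (none in [11,12])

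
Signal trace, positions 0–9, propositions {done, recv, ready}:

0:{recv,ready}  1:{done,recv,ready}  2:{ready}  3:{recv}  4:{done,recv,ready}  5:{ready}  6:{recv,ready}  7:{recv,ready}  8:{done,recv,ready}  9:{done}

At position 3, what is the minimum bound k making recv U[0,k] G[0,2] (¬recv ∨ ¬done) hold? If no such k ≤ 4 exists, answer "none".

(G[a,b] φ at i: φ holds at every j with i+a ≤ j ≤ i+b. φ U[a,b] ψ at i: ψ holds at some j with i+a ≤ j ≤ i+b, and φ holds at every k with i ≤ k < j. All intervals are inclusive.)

2

Need earliest j ≥ 3 with G[0,2] (¬recv ∨ ¬done), and recv at every k in [3,j-1].
  j=3: rhs fails.
  j=4: rhs fails.
  j=5: rhs holds; lhs holds on [3,4]. k = 2.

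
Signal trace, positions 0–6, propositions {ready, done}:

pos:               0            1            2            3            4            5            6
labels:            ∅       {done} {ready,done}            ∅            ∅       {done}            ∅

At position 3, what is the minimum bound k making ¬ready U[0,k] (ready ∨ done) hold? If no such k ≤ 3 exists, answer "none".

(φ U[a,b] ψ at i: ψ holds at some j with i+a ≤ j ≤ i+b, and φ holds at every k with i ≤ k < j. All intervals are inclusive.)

Need earliest j ≥ 3 with (ready ∨ done), and ¬ready at every k in [3,j-1].
  j=3: rhs fails.
  j=4: rhs fails.
  j=5: rhs holds; lhs holds on [3,4]. k = 2.

2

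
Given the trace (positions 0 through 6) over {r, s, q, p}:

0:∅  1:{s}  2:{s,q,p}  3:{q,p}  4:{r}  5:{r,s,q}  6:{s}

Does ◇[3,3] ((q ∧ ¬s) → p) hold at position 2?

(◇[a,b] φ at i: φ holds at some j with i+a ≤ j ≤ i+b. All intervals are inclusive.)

Yes

Check ((q ∧ ¬s) → p) at each j in [5,5]:
  j=5: true
Found at j=5 → formula holds.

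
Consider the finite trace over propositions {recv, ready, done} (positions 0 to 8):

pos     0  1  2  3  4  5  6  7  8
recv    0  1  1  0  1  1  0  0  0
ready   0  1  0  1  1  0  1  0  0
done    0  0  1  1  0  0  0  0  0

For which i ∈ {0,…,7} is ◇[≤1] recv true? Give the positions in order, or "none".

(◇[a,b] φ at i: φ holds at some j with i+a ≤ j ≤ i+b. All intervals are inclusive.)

Evaluate at each i in [0,7]:
  i=0: ✓ (witness j=1)
  i=1: ✓ (witness j=1)
  i=2: ✓ (witness j=2)
  i=3: ✓ (witness j=4)
  i=4: ✓ (witness j=4)
  i=5: ✓ (witness j=5)
  i=6: ✗ (none in [6,7])
  i=7: ✗ (none in [7,8])

0, 1, 2, 3, 4, 5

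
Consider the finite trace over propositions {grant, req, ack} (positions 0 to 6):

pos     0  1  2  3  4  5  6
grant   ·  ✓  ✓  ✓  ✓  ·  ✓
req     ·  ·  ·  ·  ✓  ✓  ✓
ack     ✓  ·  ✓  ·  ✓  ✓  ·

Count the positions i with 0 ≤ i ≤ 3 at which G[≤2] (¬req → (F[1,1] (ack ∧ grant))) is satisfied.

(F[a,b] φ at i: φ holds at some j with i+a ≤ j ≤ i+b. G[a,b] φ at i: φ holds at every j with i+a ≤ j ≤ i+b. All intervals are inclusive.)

1

Evaluate at each i in [0,3]:
  i=0: ✗ (fails at j=0)
  i=1: ✗ (fails at j=2)
  i=2: ✗ (fails at j=2)
  i=3: ✓ (all of [3,5])
Positions where it holds: {3} → 1.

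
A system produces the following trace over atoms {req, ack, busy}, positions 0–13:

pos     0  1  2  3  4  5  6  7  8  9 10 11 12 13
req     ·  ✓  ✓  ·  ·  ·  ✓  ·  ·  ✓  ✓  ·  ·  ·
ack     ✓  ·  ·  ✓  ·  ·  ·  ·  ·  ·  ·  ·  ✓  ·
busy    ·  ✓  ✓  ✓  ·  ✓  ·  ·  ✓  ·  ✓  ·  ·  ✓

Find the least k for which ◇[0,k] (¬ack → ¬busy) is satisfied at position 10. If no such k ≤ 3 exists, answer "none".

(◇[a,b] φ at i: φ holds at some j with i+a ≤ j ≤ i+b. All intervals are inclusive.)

Scan j = 10,11,… for (¬ack → ¬busy):
  j=10: fails
  j=11: holds
First hit at j=11, so smallest k = 11-10 = 1.

1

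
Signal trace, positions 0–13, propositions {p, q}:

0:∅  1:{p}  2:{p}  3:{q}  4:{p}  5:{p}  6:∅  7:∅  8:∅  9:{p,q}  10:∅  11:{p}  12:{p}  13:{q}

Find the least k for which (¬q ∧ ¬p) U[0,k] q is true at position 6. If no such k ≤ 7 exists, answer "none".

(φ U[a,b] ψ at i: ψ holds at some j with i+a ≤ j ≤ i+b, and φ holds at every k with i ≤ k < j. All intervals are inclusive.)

3

Need earliest j ≥ 6 with q, and (¬q ∧ ¬p) at every k in [6,j-1].
  j=6: rhs fails.
  j=7: rhs fails.
  j=8: rhs fails.
  j=9: rhs holds; lhs holds on [6,8]. k = 3.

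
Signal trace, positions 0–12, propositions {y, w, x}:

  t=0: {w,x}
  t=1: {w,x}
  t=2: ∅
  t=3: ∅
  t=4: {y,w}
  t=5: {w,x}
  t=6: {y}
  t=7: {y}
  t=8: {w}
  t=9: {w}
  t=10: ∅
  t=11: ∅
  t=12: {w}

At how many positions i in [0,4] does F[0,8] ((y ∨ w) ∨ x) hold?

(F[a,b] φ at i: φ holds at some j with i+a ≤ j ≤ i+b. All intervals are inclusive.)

Evaluate at each i in [0,4]:
  i=0: ✓ (witness j=0)
  i=1: ✓ (witness j=1)
  i=2: ✓ (witness j=4)
  i=3: ✓ (witness j=4)
  i=4: ✓ (witness j=4)
Positions where it holds: {0, 1, 2, 3, 4} → 5.

5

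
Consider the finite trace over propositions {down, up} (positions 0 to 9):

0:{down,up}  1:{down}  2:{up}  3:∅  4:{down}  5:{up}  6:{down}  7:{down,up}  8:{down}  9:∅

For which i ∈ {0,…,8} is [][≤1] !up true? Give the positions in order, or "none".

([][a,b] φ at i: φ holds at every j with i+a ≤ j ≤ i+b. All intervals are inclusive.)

3, 8

Evaluate at each i in [0,8]:
  i=0: ✗ (fails at j=0)
  i=1: ✗ (fails at j=2)
  i=2: ✗ (fails at j=2)
  i=3: ✓ (all of [3,4])
  i=4: ✗ (fails at j=5)
  i=5: ✗ (fails at j=5)
  i=6: ✗ (fails at j=7)
  i=7: ✗ (fails at j=7)
  i=8: ✓ (all of [8,9])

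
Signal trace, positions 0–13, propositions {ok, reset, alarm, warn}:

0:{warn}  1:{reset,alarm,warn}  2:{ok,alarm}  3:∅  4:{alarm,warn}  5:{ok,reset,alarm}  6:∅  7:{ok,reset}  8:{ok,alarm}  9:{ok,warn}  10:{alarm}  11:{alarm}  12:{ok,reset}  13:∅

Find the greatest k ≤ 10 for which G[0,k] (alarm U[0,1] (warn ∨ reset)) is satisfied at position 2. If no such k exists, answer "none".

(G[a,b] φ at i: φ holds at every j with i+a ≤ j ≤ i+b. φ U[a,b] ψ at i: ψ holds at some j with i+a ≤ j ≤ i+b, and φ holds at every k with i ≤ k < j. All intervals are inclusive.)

(alarm U[0,1] (warn ∨ reset)) must hold from j=2 onward; find where it first fails.
  j=2: fails → no k works.

none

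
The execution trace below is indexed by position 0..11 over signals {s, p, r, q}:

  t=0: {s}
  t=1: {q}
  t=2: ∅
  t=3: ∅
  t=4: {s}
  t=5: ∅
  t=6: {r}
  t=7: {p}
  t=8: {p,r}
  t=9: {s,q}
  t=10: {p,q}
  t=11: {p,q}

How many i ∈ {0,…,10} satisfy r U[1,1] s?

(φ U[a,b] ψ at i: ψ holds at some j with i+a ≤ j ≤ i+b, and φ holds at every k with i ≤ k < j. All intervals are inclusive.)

1

Evaluate at each i in [0,10]:
  i=0: ✗ (no rhs in [1,1])
  i=1: ✗ (no rhs in [2,2])
  i=2: ✗ (no rhs in [3,3])
  i=3: ✗ (lhs fails at k=3 before rhs at j=4)
  i=4: ✗ (no rhs in [5,5])
  i=5: ✗ (no rhs in [6,6])
  i=6: ✗ (no rhs in [7,7])
  i=7: ✗ (no rhs in [8,8])
  i=8: ✓ (rhs at j=9; lhs holds on [8,8])
  i=9: ✗ (no rhs in [10,10])
  i=10: ✗ (no rhs in [11,11])
Positions where it holds: {8} → 1.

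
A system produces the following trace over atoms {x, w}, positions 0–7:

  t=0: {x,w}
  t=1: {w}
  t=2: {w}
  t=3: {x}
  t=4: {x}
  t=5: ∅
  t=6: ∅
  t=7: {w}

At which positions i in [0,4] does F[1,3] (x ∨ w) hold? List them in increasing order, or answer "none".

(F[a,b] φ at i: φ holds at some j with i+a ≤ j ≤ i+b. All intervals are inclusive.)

Evaluate at each i in [0,4]:
  i=0: ✓ (witness j=1)
  i=1: ✓ (witness j=2)
  i=2: ✓ (witness j=3)
  i=3: ✓ (witness j=4)
  i=4: ✓ (witness j=7)

0, 1, 2, 3, 4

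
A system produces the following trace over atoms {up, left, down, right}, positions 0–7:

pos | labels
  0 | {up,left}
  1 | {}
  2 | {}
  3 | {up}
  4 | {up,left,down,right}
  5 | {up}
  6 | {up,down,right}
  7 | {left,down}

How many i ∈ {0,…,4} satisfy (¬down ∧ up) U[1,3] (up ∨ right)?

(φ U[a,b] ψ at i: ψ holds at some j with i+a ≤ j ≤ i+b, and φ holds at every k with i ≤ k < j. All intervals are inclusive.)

Evaluate at each i in [0,4]:
  i=0: ✗ (lhs fails at k=1 before rhs at j=3)
  i=1: ✗ (lhs fails at k=1 before rhs at j=3)
  i=2: ✗ (lhs fails at k=2 before rhs at j=3)
  i=3: ✓ (rhs at j=4; lhs holds on [3,3])
  i=4: ✗ (lhs fails at k=4 before rhs at j=5)
Positions where it holds: {3} → 1.

1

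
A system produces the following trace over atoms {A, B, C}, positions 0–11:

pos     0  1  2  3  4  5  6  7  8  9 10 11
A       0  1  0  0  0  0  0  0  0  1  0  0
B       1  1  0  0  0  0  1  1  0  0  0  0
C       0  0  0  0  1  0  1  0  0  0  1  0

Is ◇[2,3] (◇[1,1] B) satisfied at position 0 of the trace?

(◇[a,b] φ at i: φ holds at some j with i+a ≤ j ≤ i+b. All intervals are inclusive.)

Does not hold

Check ◇[1,1] B at each j in [2,3]:
  j=2: fails (none in [3,3])
  j=3: fails (none in [4,4])
No position in the window satisfies it → formula fails.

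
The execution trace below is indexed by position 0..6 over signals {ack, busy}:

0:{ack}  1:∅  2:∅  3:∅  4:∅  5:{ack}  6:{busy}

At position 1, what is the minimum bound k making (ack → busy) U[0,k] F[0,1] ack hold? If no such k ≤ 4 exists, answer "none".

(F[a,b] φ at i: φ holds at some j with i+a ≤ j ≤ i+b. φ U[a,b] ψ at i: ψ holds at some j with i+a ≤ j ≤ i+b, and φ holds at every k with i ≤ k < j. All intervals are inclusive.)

3

Need earliest j ≥ 1 with F[0,1] ack, and (ack → busy) at every k in [1,j-1].
  j=1: rhs fails.
  j=2: rhs fails.
  j=3: rhs fails.
  j=4: rhs holds; lhs holds on [1,3]. k = 3.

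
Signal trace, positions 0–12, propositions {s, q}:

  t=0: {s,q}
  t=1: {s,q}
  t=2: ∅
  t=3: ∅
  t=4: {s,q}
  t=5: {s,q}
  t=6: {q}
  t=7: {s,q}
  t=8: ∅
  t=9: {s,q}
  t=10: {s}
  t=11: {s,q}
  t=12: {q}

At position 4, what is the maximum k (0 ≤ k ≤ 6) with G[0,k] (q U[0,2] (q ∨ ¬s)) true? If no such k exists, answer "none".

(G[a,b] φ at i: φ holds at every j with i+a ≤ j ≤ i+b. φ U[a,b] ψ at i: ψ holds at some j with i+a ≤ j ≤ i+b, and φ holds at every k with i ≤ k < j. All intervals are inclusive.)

5

(q U[0,2] (q ∨ ¬s)) must hold from j=4 onward; find where it first fails.
  j=4: holds
  j=5: holds
  j=6: holds
  j=7: holds
  j=8: holds
  j=9: holds
  j=10: fails
Holds on [4,9], so largest k = 5.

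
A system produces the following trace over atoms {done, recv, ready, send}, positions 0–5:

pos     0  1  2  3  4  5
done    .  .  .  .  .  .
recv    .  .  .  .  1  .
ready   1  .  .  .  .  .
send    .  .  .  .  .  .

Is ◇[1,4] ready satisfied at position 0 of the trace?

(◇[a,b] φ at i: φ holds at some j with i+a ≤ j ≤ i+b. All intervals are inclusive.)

Does not hold

Check ready at each j in [1,4]:
  j=1: false
  j=2: false
  j=3: false
  j=4: false
No position in the window satisfies it → formula fails.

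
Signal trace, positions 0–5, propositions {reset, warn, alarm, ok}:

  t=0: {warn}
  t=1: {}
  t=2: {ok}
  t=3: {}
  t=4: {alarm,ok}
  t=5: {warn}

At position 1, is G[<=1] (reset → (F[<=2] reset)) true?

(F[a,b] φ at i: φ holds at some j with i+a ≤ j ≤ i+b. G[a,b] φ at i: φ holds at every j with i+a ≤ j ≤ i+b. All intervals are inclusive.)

Check (reset → (F[<=2] reset)) at every j in [1,2]:
  j=1: antecedent false → ✓
  j=2: antecedent false → ✓
All positions satisfy it → formula holds.

Holds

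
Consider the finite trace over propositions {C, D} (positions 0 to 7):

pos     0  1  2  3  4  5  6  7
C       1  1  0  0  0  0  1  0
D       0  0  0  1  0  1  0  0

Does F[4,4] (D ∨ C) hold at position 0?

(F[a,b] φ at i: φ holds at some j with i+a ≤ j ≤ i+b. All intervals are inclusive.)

Check (D ∨ C) at each j in [4,4]:
  j=4: false
No position in the window satisfies it → formula fails.

No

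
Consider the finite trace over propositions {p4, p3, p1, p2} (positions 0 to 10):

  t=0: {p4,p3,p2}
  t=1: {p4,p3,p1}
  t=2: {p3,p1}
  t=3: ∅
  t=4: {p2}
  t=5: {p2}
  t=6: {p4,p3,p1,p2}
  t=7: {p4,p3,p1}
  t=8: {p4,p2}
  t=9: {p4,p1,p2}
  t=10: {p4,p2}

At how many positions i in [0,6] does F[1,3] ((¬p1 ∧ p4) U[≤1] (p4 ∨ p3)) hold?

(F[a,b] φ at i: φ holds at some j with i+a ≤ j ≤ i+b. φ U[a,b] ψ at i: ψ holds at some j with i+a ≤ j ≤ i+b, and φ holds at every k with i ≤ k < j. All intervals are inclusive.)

6

Evaluate at each i in [0,6]:
  i=0: ✓ (witness j=1)
  i=1: ✓ (witness j=2)
  i=2: ✗ (none in [3,5])
  i=3: ✓ (witness j=6)
  i=4: ✓ (witness j=6)
  i=5: ✓ (witness j=6)
  i=6: ✓ (witness j=7)
Positions where it holds: {0, 1, 3, 4, 5, 6} → 6.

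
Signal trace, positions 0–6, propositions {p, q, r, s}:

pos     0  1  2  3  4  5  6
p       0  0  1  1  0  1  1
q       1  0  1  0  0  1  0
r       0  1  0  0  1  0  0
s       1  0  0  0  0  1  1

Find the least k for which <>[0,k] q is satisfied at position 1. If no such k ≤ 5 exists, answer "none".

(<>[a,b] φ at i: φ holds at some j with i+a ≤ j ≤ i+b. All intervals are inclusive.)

1

Scan j = 1,2,… for q:
  j=1: fails
  j=2: holds
First hit at j=2, so smallest k = 2-1 = 1.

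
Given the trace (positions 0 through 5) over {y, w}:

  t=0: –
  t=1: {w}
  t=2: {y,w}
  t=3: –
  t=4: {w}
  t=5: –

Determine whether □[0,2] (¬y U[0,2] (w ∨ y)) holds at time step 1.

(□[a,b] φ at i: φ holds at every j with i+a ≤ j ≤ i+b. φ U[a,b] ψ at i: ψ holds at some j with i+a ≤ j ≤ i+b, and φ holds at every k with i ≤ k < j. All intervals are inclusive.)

Check (¬y U[0,2] (w ∨ y)) at every j in [1,3]:
  j=1: holds
  j=2: holds
  j=3: holds
All positions satisfy it → formula holds.

True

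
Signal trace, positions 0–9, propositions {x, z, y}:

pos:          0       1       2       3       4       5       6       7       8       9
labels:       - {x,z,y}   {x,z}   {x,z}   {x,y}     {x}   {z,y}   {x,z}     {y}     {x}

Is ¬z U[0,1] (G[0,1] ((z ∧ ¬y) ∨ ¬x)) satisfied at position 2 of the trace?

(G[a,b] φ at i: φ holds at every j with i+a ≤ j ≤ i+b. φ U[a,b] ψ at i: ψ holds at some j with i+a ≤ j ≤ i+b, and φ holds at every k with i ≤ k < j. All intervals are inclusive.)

Holds

Need some j in [2,3] with G[0,1] ((z ∧ ¬y) ∨ ¬x), and ¬z at every k in [2,j-1].
  j=2: G[0,1] ((z ∧ ¬y) ∨ ¬x) holds; no prefix to check → satisfied.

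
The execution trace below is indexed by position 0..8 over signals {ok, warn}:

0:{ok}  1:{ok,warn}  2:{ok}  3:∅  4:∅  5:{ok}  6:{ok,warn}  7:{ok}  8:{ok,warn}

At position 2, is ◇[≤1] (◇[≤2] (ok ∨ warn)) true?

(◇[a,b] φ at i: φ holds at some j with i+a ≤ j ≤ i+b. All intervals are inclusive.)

Check ◇[≤2] (ok ∨ warn) at each j in [2,3]:
  j=2: holds (witness at 2)
  j=3: holds (witness at 5)
Found at j=2 → formula holds.

Holds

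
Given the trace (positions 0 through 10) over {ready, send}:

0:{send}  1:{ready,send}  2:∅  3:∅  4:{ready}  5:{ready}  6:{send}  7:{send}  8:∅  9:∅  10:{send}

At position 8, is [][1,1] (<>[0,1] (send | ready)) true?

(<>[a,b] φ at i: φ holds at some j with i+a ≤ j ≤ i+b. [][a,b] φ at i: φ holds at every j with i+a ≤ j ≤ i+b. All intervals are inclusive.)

Check <>[0,1] (send | ready) at every j in [9,9]:
  j=9: holds (witness at 10)
All positions satisfy it → formula holds.

True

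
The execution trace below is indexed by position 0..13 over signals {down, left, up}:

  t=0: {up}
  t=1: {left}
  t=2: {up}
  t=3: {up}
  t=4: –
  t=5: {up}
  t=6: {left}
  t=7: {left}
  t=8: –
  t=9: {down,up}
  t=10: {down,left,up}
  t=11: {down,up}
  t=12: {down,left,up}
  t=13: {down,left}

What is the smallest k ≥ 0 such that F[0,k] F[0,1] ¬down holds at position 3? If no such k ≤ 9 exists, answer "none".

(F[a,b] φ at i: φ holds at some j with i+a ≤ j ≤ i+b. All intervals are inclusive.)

0

Scan j = 3,4,… for F[0,1] ¬down:
  j=3: holds
First hit at j=3, so smallest k = 3-3 = 0.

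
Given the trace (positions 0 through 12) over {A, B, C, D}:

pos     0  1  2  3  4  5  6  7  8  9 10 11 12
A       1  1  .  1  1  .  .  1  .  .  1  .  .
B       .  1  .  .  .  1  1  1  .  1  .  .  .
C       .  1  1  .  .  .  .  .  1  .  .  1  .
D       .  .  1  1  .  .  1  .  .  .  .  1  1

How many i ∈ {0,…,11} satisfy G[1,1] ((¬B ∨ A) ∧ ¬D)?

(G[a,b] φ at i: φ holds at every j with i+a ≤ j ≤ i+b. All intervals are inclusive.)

5

Evaluate at each i in [0,11]:
  i=0: ✓ (all of [1,1])
  i=1: ✗ (fails at j=2)
  i=2: ✗ (fails at j=3)
  i=3: ✓ (all of [4,4])
  i=4: ✗ (fails at j=5)
  i=5: ✗ (fails at j=6)
  i=6: ✓ (all of [7,7])
  i=7: ✓ (all of [8,8])
  i=8: ✗ (fails at j=9)
  i=9: ✓ (all of [10,10])
  i=10: ✗ (fails at j=11)
  i=11: ✗ (fails at j=12)
Positions where it holds: {0, 3, 6, 7, 9} → 5.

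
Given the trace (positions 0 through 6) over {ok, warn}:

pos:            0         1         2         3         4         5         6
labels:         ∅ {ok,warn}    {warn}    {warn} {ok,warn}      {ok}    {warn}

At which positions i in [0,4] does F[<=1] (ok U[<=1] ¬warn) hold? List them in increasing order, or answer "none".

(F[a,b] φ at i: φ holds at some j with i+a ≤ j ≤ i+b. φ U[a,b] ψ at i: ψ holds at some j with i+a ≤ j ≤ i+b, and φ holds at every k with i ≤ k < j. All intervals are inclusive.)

0, 3, 4

Evaluate at each i in [0,4]:
  i=0: ✓ (witness j=0)
  i=1: ✗ (none in [1,2])
  i=2: ✗ (none in [2,3])
  i=3: ✓ (witness j=4)
  i=4: ✓ (witness j=4)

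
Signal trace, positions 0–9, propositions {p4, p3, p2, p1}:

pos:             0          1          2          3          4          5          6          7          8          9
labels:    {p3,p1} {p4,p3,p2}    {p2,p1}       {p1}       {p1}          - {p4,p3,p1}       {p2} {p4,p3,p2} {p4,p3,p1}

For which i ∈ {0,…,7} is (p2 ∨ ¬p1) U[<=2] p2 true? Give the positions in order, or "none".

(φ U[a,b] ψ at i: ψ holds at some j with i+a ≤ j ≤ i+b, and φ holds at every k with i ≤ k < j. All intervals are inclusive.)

1, 2, 7

Evaluate at each i in [0,7]:
  i=0: ✗ (lhs fails at k=0 before rhs at j=1)
  i=1: ✓ (rhs at j=1)
  i=2: ✓ (rhs at j=2)
  i=3: ✗ (no rhs in [3,5])
  i=4: ✗ (no rhs in [4,6])
  i=5: ✗ (lhs fails at k=6 before rhs at j=7)
  i=6: ✗ (lhs fails at k=6 before rhs at j=7)
  i=7: ✓ (rhs at j=7)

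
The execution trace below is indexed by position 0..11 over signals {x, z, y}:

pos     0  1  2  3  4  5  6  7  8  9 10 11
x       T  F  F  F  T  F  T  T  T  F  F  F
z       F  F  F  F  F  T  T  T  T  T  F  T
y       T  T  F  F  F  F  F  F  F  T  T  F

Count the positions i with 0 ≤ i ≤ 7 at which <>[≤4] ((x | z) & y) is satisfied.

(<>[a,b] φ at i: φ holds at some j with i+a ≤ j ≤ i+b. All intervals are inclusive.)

4

Evaluate at each i in [0,7]:
  i=0: ✓ (witness j=0)
  i=1: ✗ (none in [1,5])
  i=2: ✗ (none in [2,6])
  i=3: ✗ (none in [3,7])
  i=4: ✗ (none in [4,8])
  i=5: ✓ (witness j=9)
  i=6: ✓ (witness j=9)
  i=7: ✓ (witness j=9)
Positions where it holds: {0, 5, 6, 7} → 4.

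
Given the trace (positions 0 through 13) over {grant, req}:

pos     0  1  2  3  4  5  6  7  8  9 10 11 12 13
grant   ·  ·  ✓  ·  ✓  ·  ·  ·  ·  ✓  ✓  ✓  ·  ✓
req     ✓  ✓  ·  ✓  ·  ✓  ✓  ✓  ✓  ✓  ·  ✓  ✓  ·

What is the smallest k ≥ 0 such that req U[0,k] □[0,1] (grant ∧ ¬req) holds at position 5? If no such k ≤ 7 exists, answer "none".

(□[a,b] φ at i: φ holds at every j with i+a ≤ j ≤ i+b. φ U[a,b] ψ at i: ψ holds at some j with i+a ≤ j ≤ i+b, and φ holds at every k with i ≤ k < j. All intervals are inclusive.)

Need earliest j ≥ 5 with □[0,1] (grant ∧ ¬req), and req at every k in [5,j-1].
  j=5: rhs fails.
  j=6: rhs fails.
  j=7: rhs fails.
  j=8: rhs fails.
  j=9: rhs fails.
  j=10: rhs fails.
  j=11: rhs fails.
  j=12: rhs fails.
No witness within the range → none.

none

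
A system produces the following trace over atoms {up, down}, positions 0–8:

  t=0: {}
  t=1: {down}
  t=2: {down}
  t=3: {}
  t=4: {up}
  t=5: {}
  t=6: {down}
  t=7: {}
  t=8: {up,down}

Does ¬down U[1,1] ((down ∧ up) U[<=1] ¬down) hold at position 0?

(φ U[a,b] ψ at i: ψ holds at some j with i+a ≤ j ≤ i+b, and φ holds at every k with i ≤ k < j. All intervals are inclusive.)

False

Need some j in [1,1] with ((down ∧ up) U[<=1] ¬down), and ¬down at every k in [0,j-1].
  j=1: ((down ∧ up) U[<=1] ¬down) — fails.
No j in the window works → until fails.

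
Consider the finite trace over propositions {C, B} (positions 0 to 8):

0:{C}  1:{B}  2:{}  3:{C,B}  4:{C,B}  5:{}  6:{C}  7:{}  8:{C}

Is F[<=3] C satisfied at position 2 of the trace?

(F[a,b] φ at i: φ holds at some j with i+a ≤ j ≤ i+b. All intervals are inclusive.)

Check C at each j in [2,5]:
  j=2: false
  j=3: true
  j=4: true
  j=5: false
Found at j=3 → formula holds.

True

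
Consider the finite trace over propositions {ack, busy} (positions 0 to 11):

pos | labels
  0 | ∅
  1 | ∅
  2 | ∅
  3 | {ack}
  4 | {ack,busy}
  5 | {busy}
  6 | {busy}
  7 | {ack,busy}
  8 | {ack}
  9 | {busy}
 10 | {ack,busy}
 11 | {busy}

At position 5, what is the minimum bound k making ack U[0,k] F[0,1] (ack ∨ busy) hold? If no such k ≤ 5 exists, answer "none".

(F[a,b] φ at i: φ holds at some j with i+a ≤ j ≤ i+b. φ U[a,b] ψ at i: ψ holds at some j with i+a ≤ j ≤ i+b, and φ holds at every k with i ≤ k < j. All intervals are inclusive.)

0

Need earliest j ≥ 5 with F[0,1] (ack ∨ busy), and ack at every k in [5,j-1].
  j=5: rhs holds (empty prefix). k = 0.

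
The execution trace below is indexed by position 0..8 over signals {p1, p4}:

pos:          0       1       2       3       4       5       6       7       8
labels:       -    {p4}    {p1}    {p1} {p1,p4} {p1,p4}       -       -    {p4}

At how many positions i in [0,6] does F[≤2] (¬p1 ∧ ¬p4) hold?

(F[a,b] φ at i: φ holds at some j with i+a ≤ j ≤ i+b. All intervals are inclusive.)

4

Evaluate at each i in [0,6]:
  i=0: ✓ (witness j=0)
  i=1: ✗ (none in [1,3])
  i=2: ✗ (none in [2,4])
  i=3: ✗ (none in [3,5])
  i=4: ✓ (witness j=6)
  i=5: ✓ (witness j=6)
  i=6: ✓ (witness j=6)
Positions where it holds: {0, 4, 5, 6} → 4.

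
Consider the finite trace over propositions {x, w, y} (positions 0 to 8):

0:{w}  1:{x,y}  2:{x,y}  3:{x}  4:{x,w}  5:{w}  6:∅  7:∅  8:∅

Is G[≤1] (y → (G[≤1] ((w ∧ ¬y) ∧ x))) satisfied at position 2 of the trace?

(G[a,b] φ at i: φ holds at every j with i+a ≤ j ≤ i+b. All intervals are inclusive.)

False

Check (y → (G[≤1] ((w ∧ ¬y) ∧ x))) at every j in [2,3]:
  j=2: antecedent true; consequent fails at 2 → ✗
  j=3: antecedent false → ✓
Fails at j=2 → formula fails.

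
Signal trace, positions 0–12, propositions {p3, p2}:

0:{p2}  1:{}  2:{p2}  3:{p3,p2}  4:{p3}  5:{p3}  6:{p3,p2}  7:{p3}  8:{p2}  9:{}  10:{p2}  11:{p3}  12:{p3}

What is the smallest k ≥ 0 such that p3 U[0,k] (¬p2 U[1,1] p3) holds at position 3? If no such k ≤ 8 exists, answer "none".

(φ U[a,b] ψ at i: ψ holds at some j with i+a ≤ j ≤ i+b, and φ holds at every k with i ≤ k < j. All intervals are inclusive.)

1

Need earliest j ≥ 3 with (¬p2 U[1,1] p3), and p3 at every k in [3,j-1].
  j=3: rhs fails.
  j=4: rhs holds; lhs holds on [3,3]. k = 1.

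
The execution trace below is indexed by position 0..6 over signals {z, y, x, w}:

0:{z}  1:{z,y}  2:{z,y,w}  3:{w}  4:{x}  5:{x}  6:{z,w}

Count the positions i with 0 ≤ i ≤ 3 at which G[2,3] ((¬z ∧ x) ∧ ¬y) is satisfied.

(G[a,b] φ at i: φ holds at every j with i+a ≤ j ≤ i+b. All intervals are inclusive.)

1

Evaluate at each i in [0,3]:
  i=0: ✗ (fails at j=2)
  i=1: ✗ (fails at j=3)
  i=2: ✓ (all of [4,5])
  i=3: ✗ (fails at j=6)
Positions where it holds: {2} → 1.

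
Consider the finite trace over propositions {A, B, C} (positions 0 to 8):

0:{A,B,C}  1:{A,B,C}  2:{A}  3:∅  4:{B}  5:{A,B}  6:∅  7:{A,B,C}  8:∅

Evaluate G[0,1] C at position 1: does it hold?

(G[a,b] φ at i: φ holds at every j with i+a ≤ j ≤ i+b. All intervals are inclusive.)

Does not hold

Check C at every j in [1,2]:
  j=1: true
  j=2: false
Fails at j=2 → formula fails.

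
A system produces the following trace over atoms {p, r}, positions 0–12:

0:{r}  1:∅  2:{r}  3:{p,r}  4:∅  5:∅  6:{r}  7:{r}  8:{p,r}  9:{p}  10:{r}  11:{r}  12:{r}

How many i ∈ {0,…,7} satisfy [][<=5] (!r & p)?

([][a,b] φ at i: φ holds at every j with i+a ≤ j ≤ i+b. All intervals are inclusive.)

0

Evaluate at each i in [0,7]:
  i=0: ✗ (fails at j=0)
  i=1: ✗ (fails at j=1)
  i=2: ✗ (fails at j=2)
  i=3: ✗ (fails at j=3)
  i=4: ✗ (fails at j=4)
  i=5: ✗ (fails at j=5)
  i=6: ✗ (fails at j=6)
  i=7: ✗ (fails at j=7)
Positions where it holds: {} → 0.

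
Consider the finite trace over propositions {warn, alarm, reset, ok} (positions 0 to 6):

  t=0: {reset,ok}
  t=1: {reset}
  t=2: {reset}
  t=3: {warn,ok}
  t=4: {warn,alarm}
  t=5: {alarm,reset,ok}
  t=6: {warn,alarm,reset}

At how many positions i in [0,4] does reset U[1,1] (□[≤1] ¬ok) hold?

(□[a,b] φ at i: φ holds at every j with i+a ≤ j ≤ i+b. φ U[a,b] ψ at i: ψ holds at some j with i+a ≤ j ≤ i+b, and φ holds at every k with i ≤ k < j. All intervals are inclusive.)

1

Evaluate at each i in [0,4]:
  i=0: ✓ (rhs at j=1; lhs holds on [0,0])
  i=1: ✗ (no rhs in [2,2])
  i=2: ✗ (no rhs in [3,3])
  i=3: ✗ (no rhs in [4,4])
  i=4: ✗ (no rhs in [5,5])
Positions where it holds: {0} → 1.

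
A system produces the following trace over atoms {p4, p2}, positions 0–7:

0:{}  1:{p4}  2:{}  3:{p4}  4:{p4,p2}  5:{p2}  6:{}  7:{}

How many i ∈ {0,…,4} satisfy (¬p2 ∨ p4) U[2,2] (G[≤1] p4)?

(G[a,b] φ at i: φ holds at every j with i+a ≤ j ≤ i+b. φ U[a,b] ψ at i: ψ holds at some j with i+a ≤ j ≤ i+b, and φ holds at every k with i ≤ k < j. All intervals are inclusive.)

1

Evaluate at each i in [0,4]:
  i=0: ✗ (no rhs in [2,2])
  i=1: ✓ (rhs at j=3; lhs holds on [1,2])
  i=2: ✗ (no rhs in [4,4])
  i=3: ✗ (no rhs in [5,5])
  i=4: ✗ (no rhs in [6,6])
Positions where it holds: {1} → 1.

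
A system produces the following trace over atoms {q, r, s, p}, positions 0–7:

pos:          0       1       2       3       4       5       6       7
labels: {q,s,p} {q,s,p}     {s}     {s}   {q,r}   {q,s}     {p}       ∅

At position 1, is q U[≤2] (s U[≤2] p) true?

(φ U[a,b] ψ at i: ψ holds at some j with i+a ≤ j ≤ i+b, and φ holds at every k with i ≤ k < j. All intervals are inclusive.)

Need some j in [1,3] with (s U[≤2] p), and q at every k in [1,j-1].
  j=1: (s U[≤2] p) holds; no prefix to check → satisfied.

Yes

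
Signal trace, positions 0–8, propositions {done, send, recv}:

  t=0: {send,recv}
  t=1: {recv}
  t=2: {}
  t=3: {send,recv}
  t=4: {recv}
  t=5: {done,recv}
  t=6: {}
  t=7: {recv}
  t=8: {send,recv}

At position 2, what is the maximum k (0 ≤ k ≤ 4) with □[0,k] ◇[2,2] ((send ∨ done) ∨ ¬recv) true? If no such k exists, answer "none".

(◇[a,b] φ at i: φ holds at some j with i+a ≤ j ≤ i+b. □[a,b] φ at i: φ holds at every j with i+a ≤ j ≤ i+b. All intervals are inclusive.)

◇[2,2] ((send ∨ done) ∨ ¬recv) must hold from j=2 onward; find where it first fails.
  j=2: fails → no k works.

none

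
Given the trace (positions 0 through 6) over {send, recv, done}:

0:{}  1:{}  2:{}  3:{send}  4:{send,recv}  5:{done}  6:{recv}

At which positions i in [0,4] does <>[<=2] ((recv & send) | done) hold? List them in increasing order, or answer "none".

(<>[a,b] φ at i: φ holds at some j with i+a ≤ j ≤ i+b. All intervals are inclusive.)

2, 3, 4

Evaluate at each i in [0,4]:
  i=0: ✗ (none in [0,2])
  i=1: ✗ (none in [1,3])
  i=2: ✓ (witness j=4)
  i=3: ✓ (witness j=4)
  i=4: ✓ (witness j=4)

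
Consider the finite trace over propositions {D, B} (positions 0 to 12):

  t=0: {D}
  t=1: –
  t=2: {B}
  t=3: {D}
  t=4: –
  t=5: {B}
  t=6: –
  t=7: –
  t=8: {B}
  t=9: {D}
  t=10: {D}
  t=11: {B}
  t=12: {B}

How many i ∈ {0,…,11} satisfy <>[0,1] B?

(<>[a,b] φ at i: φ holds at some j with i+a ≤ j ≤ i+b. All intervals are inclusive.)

8

Evaluate at each i in [0,11]:
  i=0: ✗ (none in [0,1])
  i=1: ✓ (witness j=2)
  i=2: ✓ (witness j=2)
  i=3: ✗ (none in [3,4])
  i=4: ✓ (witness j=5)
  i=5: ✓ (witness j=5)
  i=6: ✗ (none in [6,7])
  i=7: ✓ (witness j=8)
  i=8: ✓ (witness j=8)
  i=9: ✗ (none in [9,10])
  i=10: ✓ (witness j=11)
  i=11: ✓ (witness j=11)
Positions where it holds: {1, 2, 4, 5, 7, 8, 10, 11} → 8.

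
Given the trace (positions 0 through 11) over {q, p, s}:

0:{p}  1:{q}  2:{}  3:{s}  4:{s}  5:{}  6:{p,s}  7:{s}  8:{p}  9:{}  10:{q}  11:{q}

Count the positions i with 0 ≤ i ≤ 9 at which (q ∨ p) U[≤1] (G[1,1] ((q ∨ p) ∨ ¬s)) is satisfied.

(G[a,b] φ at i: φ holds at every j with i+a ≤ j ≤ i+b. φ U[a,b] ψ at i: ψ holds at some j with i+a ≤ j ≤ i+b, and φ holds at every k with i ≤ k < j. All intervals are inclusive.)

8

Evaluate at each i in [0,9]:
  i=0: ✓ (rhs at j=0)
  i=1: ✓ (rhs at j=1)
  i=2: ✗ (no rhs in [2,3])
  i=3: ✗ (lhs fails at k=3 before rhs at j=4)
  i=4: ✓ (rhs at j=4)
  i=5: ✓ (rhs at j=5)
  i=6: ✓ (rhs at j=7; lhs holds on [6,6])
  i=7: ✓ (rhs at j=7)
  i=8: ✓ (rhs at j=8)
  i=9: ✓ (rhs at j=9)
Positions where it holds: {0, 1, 4, 5, 6, 7, 8, 9} → 8.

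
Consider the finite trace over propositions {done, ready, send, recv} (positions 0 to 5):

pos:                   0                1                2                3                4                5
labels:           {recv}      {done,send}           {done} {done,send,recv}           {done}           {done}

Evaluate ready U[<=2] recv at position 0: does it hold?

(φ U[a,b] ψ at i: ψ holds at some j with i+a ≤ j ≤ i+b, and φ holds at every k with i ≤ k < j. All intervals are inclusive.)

True

Need some j in [0,2] with recv, and ready at every k in [0,j-1].
  j=0: recv holds; no prefix to check → satisfied.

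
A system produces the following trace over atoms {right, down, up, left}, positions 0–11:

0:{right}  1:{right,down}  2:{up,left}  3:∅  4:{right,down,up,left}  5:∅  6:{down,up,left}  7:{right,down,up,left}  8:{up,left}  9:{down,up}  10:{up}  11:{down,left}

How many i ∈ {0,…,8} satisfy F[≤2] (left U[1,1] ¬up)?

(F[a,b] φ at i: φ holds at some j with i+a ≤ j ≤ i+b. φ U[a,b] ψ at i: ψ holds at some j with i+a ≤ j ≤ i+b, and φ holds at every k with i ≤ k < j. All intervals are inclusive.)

5

Evaluate at each i in [0,8]:
  i=0: ✓ (witness j=2)
  i=1: ✓ (witness j=2)
  i=2: ✓ (witness j=2)
  i=3: ✓ (witness j=4)
  i=4: ✓ (witness j=4)
  i=5: ✗ (none in [5,7])
  i=6: ✗ (none in [6,8])
  i=7: ✗ (none in [7,9])
  i=8: ✗ (none in [8,10])
Positions where it holds: {0, 1, 2, 3, 4} → 5.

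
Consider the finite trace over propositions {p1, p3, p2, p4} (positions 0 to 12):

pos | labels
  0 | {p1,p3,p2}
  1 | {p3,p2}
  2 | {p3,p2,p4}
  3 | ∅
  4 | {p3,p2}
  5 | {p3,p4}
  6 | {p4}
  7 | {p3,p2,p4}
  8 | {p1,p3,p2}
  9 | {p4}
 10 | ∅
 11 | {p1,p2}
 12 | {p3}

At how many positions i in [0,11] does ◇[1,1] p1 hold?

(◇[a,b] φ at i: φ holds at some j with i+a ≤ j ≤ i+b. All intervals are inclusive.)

Evaluate at each i in [0,11]:
  i=0: ✗ (none in [1,1])
  i=1: ✗ (none in [2,2])
  i=2: ✗ (none in [3,3])
  i=3: ✗ (none in [4,4])
  i=4: ✗ (none in [5,5])
  i=5: ✗ (none in [6,6])
  i=6: ✗ (none in [7,7])
  i=7: ✓ (witness j=8)
  i=8: ✗ (none in [9,9])
  i=9: ✗ (none in [10,10])
  i=10: ✓ (witness j=11)
  i=11: ✗ (none in [12,12])
Positions where it holds: {7, 10} → 2.

2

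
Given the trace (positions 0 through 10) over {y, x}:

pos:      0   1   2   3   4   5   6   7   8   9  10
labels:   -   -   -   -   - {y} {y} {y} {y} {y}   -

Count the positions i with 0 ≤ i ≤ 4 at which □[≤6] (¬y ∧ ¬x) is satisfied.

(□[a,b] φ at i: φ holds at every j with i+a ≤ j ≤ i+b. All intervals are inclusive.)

Evaluate at each i in [0,4]:
  i=0: ✗ (fails at j=5)
  i=1: ✗ (fails at j=5)
  i=2: ✗ (fails at j=5)
  i=3: ✗ (fails at j=5)
  i=4: ✗ (fails at j=5)
Positions where it holds: {} → 0.

0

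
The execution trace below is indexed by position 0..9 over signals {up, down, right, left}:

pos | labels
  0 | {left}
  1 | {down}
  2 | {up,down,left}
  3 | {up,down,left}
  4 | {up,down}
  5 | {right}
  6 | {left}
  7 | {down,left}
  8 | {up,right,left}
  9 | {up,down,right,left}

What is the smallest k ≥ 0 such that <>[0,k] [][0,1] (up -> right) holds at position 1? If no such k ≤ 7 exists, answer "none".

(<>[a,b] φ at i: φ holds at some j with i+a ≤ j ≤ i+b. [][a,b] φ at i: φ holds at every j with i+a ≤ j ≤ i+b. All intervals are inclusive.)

4

Scan j = 1,2,… for [][0,1] (up -> right):
  j=1: fails
  j=2: fails
  j=3: fails
  j=4: fails
  j=5: holds
First hit at j=5, so smallest k = 5-1 = 4.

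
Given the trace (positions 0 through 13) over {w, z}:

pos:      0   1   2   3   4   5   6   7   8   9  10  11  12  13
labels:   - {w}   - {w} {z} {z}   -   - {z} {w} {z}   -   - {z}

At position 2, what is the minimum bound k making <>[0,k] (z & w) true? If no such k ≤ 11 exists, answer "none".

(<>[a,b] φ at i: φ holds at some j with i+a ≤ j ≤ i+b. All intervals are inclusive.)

none

Scan j = 2,3,… for (z & w):
  j=2: fails
  j=3: fails
  j=4: fails
  j=5: fails
  j=6: fails
  j=7: fails
  j=8: fails
  j=9: fails
  j=10: fails
  j=11: fails
  j=12: fails
  j=13: fails
No j in [2,13] satisfies it → none.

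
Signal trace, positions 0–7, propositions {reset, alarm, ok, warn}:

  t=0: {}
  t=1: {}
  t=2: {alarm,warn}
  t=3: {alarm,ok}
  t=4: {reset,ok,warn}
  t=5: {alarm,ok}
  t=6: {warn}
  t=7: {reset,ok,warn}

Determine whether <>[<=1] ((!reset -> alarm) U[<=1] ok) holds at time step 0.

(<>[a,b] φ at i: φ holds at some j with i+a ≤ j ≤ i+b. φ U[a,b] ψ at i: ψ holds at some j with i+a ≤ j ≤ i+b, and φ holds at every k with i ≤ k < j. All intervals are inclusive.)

No

Check ((!reset -> alarm) U[<=1] ok) at each j in [0,1]:
  j=0: fails
  j=1: fails
No position in the window satisfies it → formula fails.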